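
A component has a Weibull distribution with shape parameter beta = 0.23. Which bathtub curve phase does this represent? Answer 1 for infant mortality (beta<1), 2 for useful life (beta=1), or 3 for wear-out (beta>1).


beta = 0.23
Compare beta to 1:
beta < 1 => infant mortality (phase 1)
beta = 1 => useful life (phase 2)
beta > 1 => wear-out (phase 3)
Since beta = 0.23, this is infant mortality (decreasing failure rate)
Phase = 1

1


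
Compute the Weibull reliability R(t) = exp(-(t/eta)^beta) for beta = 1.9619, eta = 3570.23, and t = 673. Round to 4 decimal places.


beta = 1.9619, eta = 3570.23, t = 673
t/eta = 673 / 3570.23 = 0.1885
(t/eta)^beta = 0.1885^1.9619 = 0.0379
R(t) = exp(-0.0379)
R(t) = 0.9628

0.9628


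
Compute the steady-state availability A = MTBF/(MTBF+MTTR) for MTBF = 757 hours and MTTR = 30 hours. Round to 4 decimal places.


MTBF = 757
MTTR = 30
MTBF + MTTR = 787
A = 757 / 787
A = 0.9619

0.9619


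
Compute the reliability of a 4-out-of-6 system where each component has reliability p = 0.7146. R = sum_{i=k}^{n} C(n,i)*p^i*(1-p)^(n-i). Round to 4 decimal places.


k = 4, n = 6, p = 0.7146
i=4: C(6,4)=15 * 0.7146^4 * 0.2854^2 = 0.3186
i=5: C(6,5)=6 * 0.7146^5 * 0.2854^1 = 0.3191
i=6: C(6,6)=1 * 0.7146^6 * 0.2854^0 = 0.1332
R = sum of terms = 0.7709

0.7709


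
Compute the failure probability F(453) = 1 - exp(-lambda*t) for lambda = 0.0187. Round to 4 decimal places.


lambda = 0.0187, t = 453
lambda * t = 8.4711
exp(-8.4711) = 0.0002
F(t) = 1 - 0.0002
F(t) = 0.9998

0.9998


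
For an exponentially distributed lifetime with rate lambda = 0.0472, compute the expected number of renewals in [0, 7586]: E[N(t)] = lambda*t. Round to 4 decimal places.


lambda = 0.0472
t = 7586
E[N(t)] = lambda * t
E[N(t)] = 0.0472 * 7586
E[N(t)] = 358.0592

358.0592


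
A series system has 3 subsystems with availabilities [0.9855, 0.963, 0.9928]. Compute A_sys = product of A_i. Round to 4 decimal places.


Subsystems: [0.9855, 0.963, 0.9928]
After subsystem 1 (A=0.9855): product = 0.9855
After subsystem 2 (A=0.963): product = 0.949
After subsystem 3 (A=0.9928): product = 0.9422
A_sys = 0.9422

0.9422


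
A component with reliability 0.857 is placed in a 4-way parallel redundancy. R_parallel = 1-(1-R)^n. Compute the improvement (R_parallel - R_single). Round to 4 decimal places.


R_single = 0.857, n = 4
1 - R_single = 0.143
(1 - R_single)^n = 0.143^4 = 0.0004
R_parallel = 1 - 0.0004 = 0.9996
Improvement = 0.9996 - 0.857
Improvement = 0.1426

0.1426


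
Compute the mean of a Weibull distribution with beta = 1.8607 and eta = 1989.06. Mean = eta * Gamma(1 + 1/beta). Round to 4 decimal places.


beta = 1.8607, eta = 1989.06
1/beta = 0.5374
1 + 1/beta = 1.5374
Gamma(1.5374) = 0.888
Mean = 1989.06 * 0.888
Mean = 1766.3117

1766.3117


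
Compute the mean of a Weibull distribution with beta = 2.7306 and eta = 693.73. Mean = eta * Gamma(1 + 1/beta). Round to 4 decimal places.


beta = 2.7306, eta = 693.73
1/beta = 0.3662
1 + 1/beta = 1.3662
Gamma(1.3662) = 0.8896
Mean = 693.73 * 0.8896
Mean = 617.1641

617.1641


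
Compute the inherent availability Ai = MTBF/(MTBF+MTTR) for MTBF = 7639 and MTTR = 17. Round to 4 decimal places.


MTBF = 7639
MTTR = 17
MTBF + MTTR = 7656
Ai = 7639 / 7656
Ai = 0.9978

0.9978


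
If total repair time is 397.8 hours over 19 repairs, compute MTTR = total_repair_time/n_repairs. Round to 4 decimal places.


total_repair_time = 397.8
n_repairs = 19
MTTR = 397.8 / 19
MTTR = 20.9368

20.9368


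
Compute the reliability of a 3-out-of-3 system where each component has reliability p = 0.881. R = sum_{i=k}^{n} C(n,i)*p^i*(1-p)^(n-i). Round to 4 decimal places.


k = 3, n = 3, p = 0.881
i=3: C(3,3)=1 * 0.881^3 * 0.119^0 = 0.6838
R = sum of terms = 0.6838

0.6838


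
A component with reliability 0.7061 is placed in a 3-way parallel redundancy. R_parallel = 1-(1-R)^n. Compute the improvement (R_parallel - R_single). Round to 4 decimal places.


R_single = 0.7061, n = 3
1 - R_single = 0.2939
(1 - R_single)^n = 0.2939^3 = 0.0254
R_parallel = 1 - 0.0254 = 0.9746
Improvement = 0.9746 - 0.7061
Improvement = 0.2685

0.2685


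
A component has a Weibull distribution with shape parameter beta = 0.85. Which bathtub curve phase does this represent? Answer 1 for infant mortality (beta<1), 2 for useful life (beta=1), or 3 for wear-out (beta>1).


beta = 0.85
Compare beta to 1:
beta < 1 => infant mortality (phase 1)
beta = 1 => useful life (phase 2)
beta > 1 => wear-out (phase 3)
Since beta = 0.85, this is infant mortality (decreasing failure rate)
Phase = 1

1


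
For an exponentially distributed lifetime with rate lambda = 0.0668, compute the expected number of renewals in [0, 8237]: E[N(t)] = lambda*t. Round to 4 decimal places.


lambda = 0.0668
t = 8237
E[N(t)] = lambda * t
E[N(t)] = 0.0668 * 8237
E[N(t)] = 550.2316

550.2316


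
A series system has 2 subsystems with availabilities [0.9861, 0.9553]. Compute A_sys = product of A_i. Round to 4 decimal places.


Subsystems: [0.9861, 0.9553]
After subsystem 1 (A=0.9861): product = 0.9861
After subsystem 2 (A=0.9553): product = 0.942
A_sys = 0.942

0.942


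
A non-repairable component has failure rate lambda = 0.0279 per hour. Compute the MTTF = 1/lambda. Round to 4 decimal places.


lambda = 0.0279
MTTF = 1 / 0.0279
MTTF = 35.8423

35.8423


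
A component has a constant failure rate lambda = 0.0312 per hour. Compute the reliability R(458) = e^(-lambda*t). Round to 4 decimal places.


lambda = 0.0312
t = 458
lambda * t = 14.2896
R(t) = e^(-14.2896)
R(t) = 0.0

0.0


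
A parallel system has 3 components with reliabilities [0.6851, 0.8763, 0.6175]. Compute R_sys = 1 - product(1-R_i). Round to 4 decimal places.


Components: [0.6851, 0.8763, 0.6175]
(1 - 0.6851) = 0.3149, running product = 0.3149
(1 - 0.8763) = 0.1237, running product = 0.039
(1 - 0.6175) = 0.3825, running product = 0.0149
Product of (1-R_i) = 0.0149
R_sys = 1 - 0.0149 = 0.9851

0.9851


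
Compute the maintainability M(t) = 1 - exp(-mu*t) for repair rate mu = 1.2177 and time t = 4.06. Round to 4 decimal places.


mu = 1.2177, t = 4.06
mu * t = 1.2177 * 4.06 = 4.9439
exp(-4.9439) = 0.0071
M(t) = 1 - 0.0071
M(t) = 0.9929

0.9929


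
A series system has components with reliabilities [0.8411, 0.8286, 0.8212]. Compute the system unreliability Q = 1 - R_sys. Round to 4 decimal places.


Components: [0.8411, 0.8286, 0.8212]
After component 1: product = 0.8411
After component 2: product = 0.6969
After component 3: product = 0.5723
R_sys = 0.5723
Q = 1 - 0.5723 = 0.4277

0.4277


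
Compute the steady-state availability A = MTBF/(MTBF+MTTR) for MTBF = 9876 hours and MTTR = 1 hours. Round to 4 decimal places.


MTBF = 9876
MTTR = 1
MTBF + MTTR = 9877
A = 9876 / 9877
A = 0.9999

0.9999


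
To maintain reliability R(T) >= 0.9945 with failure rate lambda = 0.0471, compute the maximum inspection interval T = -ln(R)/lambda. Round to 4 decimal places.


R_target = 0.9945
lambda = 0.0471
-ln(0.9945) = 0.0055
T = 0.0055 / 0.0471
T = 0.1171

0.1171


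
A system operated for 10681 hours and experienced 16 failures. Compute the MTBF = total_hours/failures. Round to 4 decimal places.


total_hours = 10681
failures = 16
MTBF = 10681 / 16
MTBF = 667.5625

667.5625


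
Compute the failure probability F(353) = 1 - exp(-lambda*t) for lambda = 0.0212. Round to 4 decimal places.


lambda = 0.0212, t = 353
lambda * t = 7.4836
exp(-7.4836) = 0.0006
F(t) = 1 - 0.0006
F(t) = 0.9994

0.9994


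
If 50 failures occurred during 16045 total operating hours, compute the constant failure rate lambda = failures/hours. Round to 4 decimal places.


failures = 50
total_hours = 16045
lambda = 50 / 16045
lambda = 0.0031

0.0031


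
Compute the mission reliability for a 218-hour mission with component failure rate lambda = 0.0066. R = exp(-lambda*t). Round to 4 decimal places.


lambda = 0.0066
mission_time = 218
lambda * t = 0.0066 * 218 = 1.4388
R = exp(-1.4388)
R = 0.2372

0.2372


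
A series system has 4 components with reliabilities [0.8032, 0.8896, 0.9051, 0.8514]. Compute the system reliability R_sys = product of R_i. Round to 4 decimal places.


Components: [0.8032, 0.8896, 0.9051, 0.8514]
After component 1 (R=0.8032): product = 0.8032
After component 2 (R=0.8896): product = 0.7145
After component 3 (R=0.9051): product = 0.6467
After component 4 (R=0.8514): product = 0.5506
R_sys = 0.5506

0.5506


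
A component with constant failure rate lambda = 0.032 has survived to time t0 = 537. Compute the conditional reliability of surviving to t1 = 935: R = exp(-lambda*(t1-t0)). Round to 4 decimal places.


lambda = 0.032
t0 = 537, t1 = 935
t1 - t0 = 398
lambda * (t1-t0) = 0.032 * 398 = 12.736
R = exp(-12.736)
R = 0.0

0.0


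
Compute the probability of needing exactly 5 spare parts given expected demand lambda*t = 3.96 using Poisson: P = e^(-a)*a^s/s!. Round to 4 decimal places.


a = 3.96, s = 5
e^(-a) = e^(-3.96) = 0.0191
a^s = 3.96^5 = 973.8138
s! = 120
P = 0.0191 * 973.8138 / 120
P = 0.1547

0.1547


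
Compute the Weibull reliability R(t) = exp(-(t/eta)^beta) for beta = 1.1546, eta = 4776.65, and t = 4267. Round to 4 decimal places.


beta = 1.1546, eta = 4776.65, t = 4267
t/eta = 4267 / 4776.65 = 0.8933
(t/eta)^beta = 0.8933^1.1546 = 0.8779
R(t) = exp(-0.8779)
R(t) = 0.4157

0.4157


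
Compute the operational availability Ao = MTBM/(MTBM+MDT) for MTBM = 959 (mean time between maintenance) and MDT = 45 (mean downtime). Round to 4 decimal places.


MTBM = 959
MDT = 45
MTBM + MDT = 1004
Ao = 959 / 1004
Ao = 0.9552

0.9552


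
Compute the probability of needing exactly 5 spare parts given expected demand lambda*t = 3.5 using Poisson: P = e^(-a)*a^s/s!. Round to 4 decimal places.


a = 3.5, s = 5
e^(-a) = e^(-3.5) = 0.0302
a^s = 3.5^5 = 525.2188
s! = 120
P = 0.0302 * 525.2188 / 120
P = 0.1322

0.1322


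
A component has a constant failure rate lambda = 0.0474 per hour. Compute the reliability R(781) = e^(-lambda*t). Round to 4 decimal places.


lambda = 0.0474
t = 781
lambda * t = 37.0194
R(t) = e^(-37.0194)
R(t) = 0.0

0.0


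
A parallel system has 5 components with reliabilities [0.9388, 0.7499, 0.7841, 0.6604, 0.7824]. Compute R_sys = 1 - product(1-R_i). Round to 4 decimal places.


Components: [0.9388, 0.7499, 0.7841, 0.6604, 0.7824]
(1 - 0.9388) = 0.0612, running product = 0.0612
(1 - 0.7499) = 0.2501, running product = 0.0153
(1 - 0.7841) = 0.2159, running product = 0.0033
(1 - 0.6604) = 0.3396, running product = 0.0011
(1 - 0.7824) = 0.2176, running product = 0.0002
Product of (1-R_i) = 0.0002
R_sys = 1 - 0.0002 = 0.9998

0.9998


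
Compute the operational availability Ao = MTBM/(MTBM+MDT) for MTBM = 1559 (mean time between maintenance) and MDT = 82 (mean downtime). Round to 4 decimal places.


MTBM = 1559
MDT = 82
MTBM + MDT = 1641
Ao = 1559 / 1641
Ao = 0.95

0.95


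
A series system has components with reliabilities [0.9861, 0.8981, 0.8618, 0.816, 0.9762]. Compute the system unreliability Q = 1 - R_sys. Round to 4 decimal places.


Components: [0.9861, 0.8981, 0.8618, 0.816, 0.9762]
After component 1: product = 0.9861
After component 2: product = 0.8856
After component 3: product = 0.7632
After component 4: product = 0.6228
After component 5: product = 0.608
R_sys = 0.608
Q = 1 - 0.608 = 0.392

0.392


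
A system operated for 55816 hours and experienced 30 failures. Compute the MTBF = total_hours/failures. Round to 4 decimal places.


total_hours = 55816
failures = 30
MTBF = 55816 / 30
MTBF = 1860.5333

1860.5333


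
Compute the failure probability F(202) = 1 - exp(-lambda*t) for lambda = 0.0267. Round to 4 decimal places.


lambda = 0.0267, t = 202
lambda * t = 5.3934
exp(-5.3934) = 0.0045
F(t) = 1 - 0.0045
F(t) = 0.9955

0.9955


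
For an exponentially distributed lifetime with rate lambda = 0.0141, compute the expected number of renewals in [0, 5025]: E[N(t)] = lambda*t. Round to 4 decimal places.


lambda = 0.0141
t = 5025
E[N(t)] = lambda * t
E[N(t)] = 0.0141 * 5025
E[N(t)] = 70.8525

70.8525


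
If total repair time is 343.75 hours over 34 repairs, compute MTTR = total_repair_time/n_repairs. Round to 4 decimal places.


total_repair_time = 343.75
n_repairs = 34
MTTR = 343.75 / 34
MTTR = 10.1103

10.1103


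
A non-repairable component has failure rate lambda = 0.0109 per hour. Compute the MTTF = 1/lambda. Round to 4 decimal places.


lambda = 0.0109
MTTF = 1 / 0.0109
MTTF = 91.7431

91.7431


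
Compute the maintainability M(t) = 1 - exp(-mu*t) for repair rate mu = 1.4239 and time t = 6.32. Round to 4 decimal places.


mu = 1.4239, t = 6.32
mu * t = 1.4239 * 6.32 = 8.999
exp(-8.999) = 0.0001
M(t) = 1 - 0.0001
M(t) = 0.9999

0.9999


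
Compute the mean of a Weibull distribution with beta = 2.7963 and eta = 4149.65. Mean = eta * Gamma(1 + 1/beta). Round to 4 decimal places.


beta = 2.7963, eta = 4149.65
1/beta = 0.3576
1 + 1/beta = 1.3576
Gamma(1.3576) = 0.8904
Mean = 4149.65 * 0.8904
Mean = 3694.8747

3694.8747


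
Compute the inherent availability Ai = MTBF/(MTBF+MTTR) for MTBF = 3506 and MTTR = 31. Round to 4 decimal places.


MTBF = 3506
MTTR = 31
MTBF + MTTR = 3537
Ai = 3506 / 3537
Ai = 0.9912

0.9912


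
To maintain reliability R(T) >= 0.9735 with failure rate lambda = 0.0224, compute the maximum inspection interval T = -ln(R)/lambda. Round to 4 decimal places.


R_target = 0.9735
lambda = 0.0224
-ln(0.9735) = 0.0269
T = 0.0269 / 0.0224
T = 1.199

1.199


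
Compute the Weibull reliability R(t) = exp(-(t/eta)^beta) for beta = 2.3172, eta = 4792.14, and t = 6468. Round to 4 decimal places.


beta = 2.3172, eta = 4792.14, t = 6468
t/eta = 6468 / 4792.14 = 1.3497
(t/eta)^beta = 1.3497^2.3172 = 2.0035
R(t) = exp(-2.0035)
R(t) = 0.1349

0.1349


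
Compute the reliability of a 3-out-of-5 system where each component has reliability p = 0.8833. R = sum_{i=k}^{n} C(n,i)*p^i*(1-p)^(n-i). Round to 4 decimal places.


k = 3, n = 5, p = 0.8833
i=3: C(5,3)=10 * 0.8833^3 * 0.1167^2 = 0.0939
i=4: C(5,4)=5 * 0.8833^4 * 0.1167^1 = 0.3552
i=5: C(5,5)=1 * 0.8833^5 * 0.1167^0 = 0.5377
R = sum of terms = 0.9868

0.9868


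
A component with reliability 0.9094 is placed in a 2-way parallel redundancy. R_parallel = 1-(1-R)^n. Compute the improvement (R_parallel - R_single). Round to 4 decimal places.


R_single = 0.9094, n = 2
1 - R_single = 0.0906
(1 - R_single)^n = 0.0906^2 = 0.0082
R_parallel = 1 - 0.0082 = 0.9918
Improvement = 0.9918 - 0.9094
Improvement = 0.0824

0.0824


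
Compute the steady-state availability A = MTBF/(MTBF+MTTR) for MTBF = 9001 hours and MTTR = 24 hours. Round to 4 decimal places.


MTBF = 9001
MTTR = 24
MTBF + MTTR = 9025
A = 9001 / 9025
A = 0.9973

0.9973


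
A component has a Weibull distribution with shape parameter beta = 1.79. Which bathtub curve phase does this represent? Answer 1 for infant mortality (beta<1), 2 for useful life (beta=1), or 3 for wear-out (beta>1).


beta = 1.79
Compare beta to 1:
beta < 1 => infant mortality (phase 1)
beta = 1 => useful life (phase 2)
beta > 1 => wear-out (phase 3)
Since beta = 1.79, this is wear-out (increasing failure rate)
Phase = 3

3


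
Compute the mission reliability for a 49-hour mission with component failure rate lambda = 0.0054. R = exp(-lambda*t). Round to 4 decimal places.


lambda = 0.0054
mission_time = 49
lambda * t = 0.0054 * 49 = 0.2646
R = exp(-0.2646)
R = 0.7675

0.7675


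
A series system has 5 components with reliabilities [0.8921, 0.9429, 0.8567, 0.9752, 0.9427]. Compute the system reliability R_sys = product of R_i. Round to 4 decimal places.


Components: [0.8921, 0.9429, 0.8567, 0.9752, 0.9427]
After component 1 (R=0.8921): product = 0.8921
After component 2 (R=0.9429): product = 0.8412
After component 3 (R=0.8567): product = 0.7206
After component 4 (R=0.9752): product = 0.7028
After component 5 (R=0.9427): product = 0.6625
R_sys = 0.6625

0.6625


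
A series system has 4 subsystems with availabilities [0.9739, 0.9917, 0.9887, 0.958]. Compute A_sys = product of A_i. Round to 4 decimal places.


Subsystems: [0.9739, 0.9917, 0.9887, 0.958]
After subsystem 1 (A=0.9739): product = 0.9739
After subsystem 2 (A=0.9917): product = 0.9658
After subsystem 3 (A=0.9887): product = 0.9549
After subsystem 4 (A=0.958): product = 0.9148
A_sys = 0.9148

0.9148


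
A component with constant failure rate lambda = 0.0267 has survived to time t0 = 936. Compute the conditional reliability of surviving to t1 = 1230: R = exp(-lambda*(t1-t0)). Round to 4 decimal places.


lambda = 0.0267
t0 = 936, t1 = 1230
t1 - t0 = 294
lambda * (t1-t0) = 0.0267 * 294 = 7.8498
R = exp(-7.8498)
R = 0.0004

0.0004


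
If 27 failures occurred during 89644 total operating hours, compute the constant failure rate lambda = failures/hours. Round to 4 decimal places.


failures = 27
total_hours = 89644
lambda = 27 / 89644
lambda = 0.0003

0.0003


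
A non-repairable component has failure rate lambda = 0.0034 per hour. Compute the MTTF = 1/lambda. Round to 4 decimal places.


lambda = 0.0034
MTTF = 1 / 0.0034
MTTF = 294.1176

294.1176


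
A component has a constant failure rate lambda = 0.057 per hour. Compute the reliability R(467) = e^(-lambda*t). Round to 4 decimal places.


lambda = 0.057
t = 467
lambda * t = 26.619
R(t) = e^(-26.619)
R(t) = 0.0

0.0


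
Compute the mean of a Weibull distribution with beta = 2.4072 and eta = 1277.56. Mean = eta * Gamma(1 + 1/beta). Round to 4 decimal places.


beta = 2.4072, eta = 1277.56
1/beta = 0.4154
1 + 1/beta = 1.4154
Gamma(1.4154) = 0.8865
Mean = 1277.56 * 0.8865
Mean = 1132.5977

1132.5977


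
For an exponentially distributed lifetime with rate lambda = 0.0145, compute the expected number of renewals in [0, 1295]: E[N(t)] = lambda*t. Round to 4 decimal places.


lambda = 0.0145
t = 1295
E[N(t)] = lambda * t
E[N(t)] = 0.0145 * 1295
E[N(t)] = 18.7775

18.7775


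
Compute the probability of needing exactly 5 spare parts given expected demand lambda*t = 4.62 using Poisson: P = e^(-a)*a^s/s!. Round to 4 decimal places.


a = 4.62, s = 5
e^(-a) = e^(-4.62) = 0.0099
a^s = 4.62^5 = 2104.7954
s! = 120
P = 0.0099 * 2104.7954 / 120
P = 0.1728

0.1728


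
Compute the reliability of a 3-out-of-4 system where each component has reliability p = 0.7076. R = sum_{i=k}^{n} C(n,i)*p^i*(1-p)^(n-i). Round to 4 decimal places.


k = 3, n = 4, p = 0.7076
i=3: C(4,3)=4 * 0.7076^3 * 0.2924^1 = 0.4144
i=4: C(4,4)=1 * 0.7076^4 * 0.2924^0 = 0.2507
R = sum of terms = 0.6651

0.6651


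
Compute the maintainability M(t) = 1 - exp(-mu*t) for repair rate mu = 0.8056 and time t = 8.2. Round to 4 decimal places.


mu = 0.8056, t = 8.2
mu * t = 0.8056 * 8.2 = 6.6059
exp(-6.6059) = 0.0014
M(t) = 1 - 0.0014
M(t) = 0.9986

0.9986


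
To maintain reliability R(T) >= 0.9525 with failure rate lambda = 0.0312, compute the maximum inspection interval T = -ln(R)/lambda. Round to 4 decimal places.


R_target = 0.9525
lambda = 0.0312
-ln(0.9525) = 0.0487
T = 0.0487 / 0.0312
T = 1.5598

1.5598


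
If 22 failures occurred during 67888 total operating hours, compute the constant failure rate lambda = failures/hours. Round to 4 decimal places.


failures = 22
total_hours = 67888
lambda = 22 / 67888
lambda = 0.0003

0.0003


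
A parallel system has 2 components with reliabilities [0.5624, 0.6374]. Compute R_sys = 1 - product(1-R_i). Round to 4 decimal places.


Components: [0.5624, 0.6374]
(1 - 0.5624) = 0.4376, running product = 0.4376
(1 - 0.6374) = 0.3626, running product = 0.1587
Product of (1-R_i) = 0.1587
R_sys = 1 - 0.1587 = 0.8413

0.8413


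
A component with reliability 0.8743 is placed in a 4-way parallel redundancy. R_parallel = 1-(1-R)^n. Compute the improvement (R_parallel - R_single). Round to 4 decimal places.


R_single = 0.8743, n = 4
1 - R_single = 0.1257
(1 - R_single)^n = 0.1257^4 = 0.0002
R_parallel = 1 - 0.0002 = 0.9998
Improvement = 0.9998 - 0.8743
Improvement = 0.1255

0.1255


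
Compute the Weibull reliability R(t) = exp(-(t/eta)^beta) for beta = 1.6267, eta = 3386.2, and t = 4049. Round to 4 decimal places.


beta = 1.6267, eta = 3386.2, t = 4049
t/eta = 4049 / 3386.2 = 1.1957
(t/eta)^beta = 1.1957^1.6267 = 1.3375
R(t) = exp(-1.3375)
R(t) = 0.2625

0.2625


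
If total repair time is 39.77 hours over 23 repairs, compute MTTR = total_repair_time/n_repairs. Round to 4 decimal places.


total_repair_time = 39.77
n_repairs = 23
MTTR = 39.77 / 23
MTTR = 1.7291

1.7291


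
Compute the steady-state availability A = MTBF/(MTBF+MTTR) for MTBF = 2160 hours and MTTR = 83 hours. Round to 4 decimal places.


MTBF = 2160
MTTR = 83
MTBF + MTTR = 2243
A = 2160 / 2243
A = 0.963

0.963


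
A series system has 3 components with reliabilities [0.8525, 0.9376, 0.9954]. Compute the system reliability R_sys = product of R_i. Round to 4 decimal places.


Components: [0.8525, 0.9376, 0.9954]
After component 1 (R=0.8525): product = 0.8525
After component 2 (R=0.9376): product = 0.7993
After component 3 (R=0.9954): product = 0.7956
R_sys = 0.7956

0.7956


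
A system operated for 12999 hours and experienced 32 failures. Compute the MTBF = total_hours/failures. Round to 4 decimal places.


total_hours = 12999
failures = 32
MTBF = 12999 / 32
MTBF = 406.2188

406.2188


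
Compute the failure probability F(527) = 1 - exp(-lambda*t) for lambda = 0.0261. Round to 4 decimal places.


lambda = 0.0261, t = 527
lambda * t = 13.7547
exp(-13.7547) = 0.0
F(t) = 1 - 0.0
F(t) = 1.0

1.0


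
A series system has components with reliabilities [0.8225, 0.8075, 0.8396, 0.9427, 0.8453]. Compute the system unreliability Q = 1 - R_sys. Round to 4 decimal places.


Components: [0.8225, 0.8075, 0.8396, 0.9427, 0.8453]
After component 1: product = 0.8225
After component 2: product = 0.6642
After component 3: product = 0.5576
After component 4: product = 0.5257
After component 5: product = 0.4444
R_sys = 0.4444
Q = 1 - 0.4444 = 0.5556

0.5556


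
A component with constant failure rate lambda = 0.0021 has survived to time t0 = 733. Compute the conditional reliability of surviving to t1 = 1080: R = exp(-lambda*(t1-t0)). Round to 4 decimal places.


lambda = 0.0021
t0 = 733, t1 = 1080
t1 - t0 = 347
lambda * (t1-t0) = 0.0021 * 347 = 0.7287
R = exp(-0.7287)
R = 0.4825

0.4825


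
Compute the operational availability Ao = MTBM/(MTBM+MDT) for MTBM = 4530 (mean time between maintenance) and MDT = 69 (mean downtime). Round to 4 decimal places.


MTBM = 4530
MDT = 69
MTBM + MDT = 4599
Ao = 4530 / 4599
Ao = 0.985

0.985


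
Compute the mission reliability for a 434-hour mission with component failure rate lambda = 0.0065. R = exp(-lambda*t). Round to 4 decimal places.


lambda = 0.0065
mission_time = 434
lambda * t = 0.0065 * 434 = 2.821
R = exp(-2.821)
R = 0.0595

0.0595


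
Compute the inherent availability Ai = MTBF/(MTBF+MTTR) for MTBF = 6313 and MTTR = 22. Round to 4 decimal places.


MTBF = 6313
MTTR = 22
MTBF + MTTR = 6335
Ai = 6313 / 6335
Ai = 0.9965

0.9965


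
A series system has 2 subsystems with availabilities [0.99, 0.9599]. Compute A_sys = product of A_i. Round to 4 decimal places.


Subsystems: [0.99, 0.9599]
After subsystem 1 (A=0.99): product = 0.99
After subsystem 2 (A=0.9599): product = 0.9503
A_sys = 0.9503

0.9503


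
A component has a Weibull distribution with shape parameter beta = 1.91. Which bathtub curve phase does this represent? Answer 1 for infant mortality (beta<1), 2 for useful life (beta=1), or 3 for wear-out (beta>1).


beta = 1.91
Compare beta to 1:
beta < 1 => infant mortality (phase 1)
beta = 1 => useful life (phase 2)
beta > 1 => wear-out (phase 3)
Since beta = 1.91, this is wear-out (increasing failure rate)
Phase = 3

3


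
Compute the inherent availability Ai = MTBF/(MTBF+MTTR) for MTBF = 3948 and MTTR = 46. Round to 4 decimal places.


MTBF = 3948
MTTR = 46
MTBF + MTTR = 3994
Ai = 3948 / 3994
Ai = 0.9885

0.9885


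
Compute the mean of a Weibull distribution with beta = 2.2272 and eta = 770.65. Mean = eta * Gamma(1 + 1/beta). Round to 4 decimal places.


beta = 2.2272, eta = 770.65
1/beta = 0.449
1 + 1/beta = 1.449
Gamma(1.449) = 0.8857
Mean = 770.65 * 0.8857
Mean = 682.543

682.543


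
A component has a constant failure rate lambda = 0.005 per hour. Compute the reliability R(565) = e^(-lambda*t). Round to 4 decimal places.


lambda = 0.005
t = 565
lambda * t = 2.825
R(t) = e^(-2.825)
R(t) = 0.0593

0.0593


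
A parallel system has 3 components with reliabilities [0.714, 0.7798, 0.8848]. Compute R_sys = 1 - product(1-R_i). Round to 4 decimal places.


Components: [0.714, 0.7798, 0.8848]
(1 - 0.714) = 0.286, running product = 0.286
(1 - 0.7798) = 0.2202, running product = 0.063
(1 - 0.8848) = 0.1152, running product = 0.0073
Product of (1-R_i) = 0.0073
R_sys = 1 - 0.0073 = 0.9927

0.9927


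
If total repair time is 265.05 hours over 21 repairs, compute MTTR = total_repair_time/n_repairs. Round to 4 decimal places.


total_repair_time = 265.05
n_repairs = 21
MTTR = 265.05 / 21
MTTR = 12.6214

12.6214


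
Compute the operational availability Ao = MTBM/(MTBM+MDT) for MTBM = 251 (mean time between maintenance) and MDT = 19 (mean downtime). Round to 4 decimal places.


MTBM = 251
MDT = 19
MTBM + MDT = 270
Ao = 251 / 270
Ao = 0.9296

0.9296


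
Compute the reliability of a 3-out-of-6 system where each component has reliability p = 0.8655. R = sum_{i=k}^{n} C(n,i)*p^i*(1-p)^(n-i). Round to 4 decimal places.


k = 3, n = 6, p = 0.8655
i=3: C(6,3)=20 * 0.8655^3 * 0.1345^3 = 0.0315
i=4: C(6,4)=15 * 0.8655^4 * 0.1345^2 = 0.1523
i=5: C(6,5)=6 * 0.8655^5 * 0.1345^1 = 0.3919
i=6: C(6,6)=1 * 0.8655^6 * 0.1345^0 = 0.4203
R = sum of terms = 0.9961

0.9961


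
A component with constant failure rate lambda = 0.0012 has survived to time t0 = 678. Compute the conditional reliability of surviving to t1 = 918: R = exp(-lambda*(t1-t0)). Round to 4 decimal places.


lambda = 0.0012
t0 = 678, t1 = 918
t1 - t0 = 240
lambda * (t1-t0) = 0.0012 * 240 = 0.288
R = exp(-0.288)
R = 0.7498

0.7498


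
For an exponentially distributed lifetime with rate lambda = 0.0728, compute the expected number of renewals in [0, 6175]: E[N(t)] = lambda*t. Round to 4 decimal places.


lambda = 0.0728
t = 6175
E[N(t)] = lambda * t
E[N(t)] = 0.0728 * 6175
E[N(t)] = 449.54

449.54


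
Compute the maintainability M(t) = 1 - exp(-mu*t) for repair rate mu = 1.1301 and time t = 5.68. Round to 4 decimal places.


mu = 1.1301, t = 5.68
mu * t = 1.1301 * 5.68 = 6.419
exp(-6.419) = 0.0016
M(t) = 1 - 0.0016
M(t) = 0.9984

0.9984


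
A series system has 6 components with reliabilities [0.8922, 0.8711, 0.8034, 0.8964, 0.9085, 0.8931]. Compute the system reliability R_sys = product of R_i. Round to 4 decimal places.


Components: [0.8922, 0.8711, 0.8034, 0.8964, 0.9085, 0.8931]
After component 1 (R=0.8922): product = 0.8922
After component 2 (R=0.8711): product = 0.7772
After component 3 (R=0.8034): product = 0.6244
After component 4 (R=0.8964): product = 0.5597
After component 5 (R=0.9085): product = 0.5085
After component 6 (R=0.8931): product = 0.4541
R_sys = 0.4541

0.4541


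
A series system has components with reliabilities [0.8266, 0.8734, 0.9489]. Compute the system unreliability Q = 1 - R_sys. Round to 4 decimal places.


Components: [0.8266, 0.8734, 0.9489]
After component 1: product = 0.8266
After component 2: product = 0.722
After component 3: product = 0.6851
R_sys = 0.6851
Q = 1 - 0.6851 = 0.3149

0.3149


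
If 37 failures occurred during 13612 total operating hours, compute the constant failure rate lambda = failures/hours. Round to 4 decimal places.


failures = 37
total_hours = 13612
lambda = 37 / 13612
lambda = 0.0027

0.0027


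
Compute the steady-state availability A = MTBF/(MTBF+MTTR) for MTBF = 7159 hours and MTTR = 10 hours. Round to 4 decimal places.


MTBF = 7159
MTTR = 10
MTBF + MTTR = 7169
A = 7159 / 7169
A = 0.9986

0.9986


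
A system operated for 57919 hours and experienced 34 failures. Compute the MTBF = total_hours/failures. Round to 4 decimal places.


total_hours = 57919
failures = 34
MTBF = 57919 / 34
MTBF = 1703.5

1703.5


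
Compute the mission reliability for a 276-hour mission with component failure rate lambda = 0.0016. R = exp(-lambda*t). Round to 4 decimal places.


lambda = 0.0016
mission_time = 276
lambda * t = 0.0016 * 276 = 0.4416
R = exp(-0.4416)
R = 0.643

0.643


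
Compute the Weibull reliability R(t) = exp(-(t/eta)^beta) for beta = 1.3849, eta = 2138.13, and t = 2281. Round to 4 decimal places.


beta = 1.3849, eta = 2138.13, t = 2281
t/eta = 2281 / 2138.13 = 1.0668
(t/eta)^beta = 1.0668^1.3849 = 1.0937
R(t) = exp(-1.0937)
R(t) = 0.335

0.335


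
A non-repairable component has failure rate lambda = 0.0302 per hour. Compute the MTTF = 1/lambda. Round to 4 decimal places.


lambda = 0.0302
MTTF = 1 / 0.0302
MTTF = 33.1126

33.1126


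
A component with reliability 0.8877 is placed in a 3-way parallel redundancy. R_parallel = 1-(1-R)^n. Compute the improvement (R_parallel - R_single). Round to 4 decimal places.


R_single = 0.8877, n = 3
1 - R_single = 0.1123
(1 - R_single)^n = 0.1123^3 = 0.0014
R_parallel = 1 - 0.0014 = 0.9986
Improvement = 0.9986 - 0.8877
Improvement = 0.1109

0.1109


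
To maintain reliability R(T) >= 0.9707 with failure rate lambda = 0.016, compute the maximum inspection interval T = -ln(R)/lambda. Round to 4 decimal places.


R_target = 0.9707
lambda = 0.016
-ln(0.9707) = 0.0297
T = 0.0297 / 0.016
T = 1.8586

1.8586


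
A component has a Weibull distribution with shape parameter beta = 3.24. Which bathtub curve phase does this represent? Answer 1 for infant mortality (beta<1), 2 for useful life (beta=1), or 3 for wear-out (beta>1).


beta = 3.24
Compare beta to 1:
beta < 1 => infant mortality (phase 1)
beta = 1 => useful life (phase 2)
beta > 1 => wear-out (phase 3)
Since beta = 3.24, this is wear-out (increasing failure rate)
Phase = 3

3


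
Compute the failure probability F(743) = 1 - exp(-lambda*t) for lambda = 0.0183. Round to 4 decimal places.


lambda = 0.0183, t = 743
lambda * t = 13.5969
exp(-13.5969) = 0.0
F(t) = 1 - 0.0
F(t) = 1.0

1.0


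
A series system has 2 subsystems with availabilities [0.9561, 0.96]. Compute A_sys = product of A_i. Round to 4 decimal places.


Subsystems: [0.9561, 0.96]
After subsystem 1 (A=0.9561): product = 0.9561
After subsystem 2 (A=0.96): product = 0.9179
A_sys = 0.9179

0.9179


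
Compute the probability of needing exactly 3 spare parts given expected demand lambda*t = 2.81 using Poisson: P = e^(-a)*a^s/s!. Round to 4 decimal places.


a = 2.81, s = 3
e^(-a) = e^(-2.81) = 0.0602
a^s = 2.81^3 = 22.188
s! = 6
P = 0.0602 * 22.188 / 6
P = 0.2226

0.2226


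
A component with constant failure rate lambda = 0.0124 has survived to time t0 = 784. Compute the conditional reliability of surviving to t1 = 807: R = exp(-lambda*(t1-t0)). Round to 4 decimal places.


lambda = 0.0124
t0 = 784, t1 = 807
t1 - t0 = 23
lambda * (t1-t0) = 0.0124 * 23 = 0.2852
R = exp(-0.2852)
R = 0.7519

0.7519


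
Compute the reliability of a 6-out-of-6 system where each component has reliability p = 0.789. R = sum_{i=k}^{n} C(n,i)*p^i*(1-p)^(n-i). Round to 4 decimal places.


k = 6, n = 6, p = 0.789
i=6: C(6,6)=1 * 0.789^6 * 0.211^0 = 0.2412
R = sum of terms = 0.2412

0.2412


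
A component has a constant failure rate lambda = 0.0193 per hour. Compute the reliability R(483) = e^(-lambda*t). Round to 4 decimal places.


lambda = 0.0193
t = 483
lambda * t = 9.3219
R(t) = e^(-9.3219)
R(t) = 0.0001

0.0001


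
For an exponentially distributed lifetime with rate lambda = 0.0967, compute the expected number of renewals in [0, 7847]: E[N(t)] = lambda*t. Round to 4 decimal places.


lambda = 0.0967
t = 7847
E[N(t)] = lambda * t
E[N(t)] = 0.0967 * 7847
E[N(t)] = 758.8049

758.8049


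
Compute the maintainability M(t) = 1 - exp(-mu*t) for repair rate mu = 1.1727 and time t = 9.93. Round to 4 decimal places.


mu = 1.1727, t = 9.93
mu * t = 1.1727 * 9.93 = 11.6449
exp(-11.6449) = 0.0
M(t) = 1 - 0.0
M(t) = 1.0

1.0


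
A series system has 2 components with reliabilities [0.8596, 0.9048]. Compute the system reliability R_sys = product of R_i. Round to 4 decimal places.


Components: [0.8596, 0.9048]
After component 1 (R=0.8596): product = 0.8596
After component 2 (R=0.9048): product = 0.7778
R_sys = 0.7778

0.7778


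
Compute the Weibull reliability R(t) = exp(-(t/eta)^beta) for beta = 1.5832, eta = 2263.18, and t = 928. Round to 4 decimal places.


beta = 1.5832, eta = 2263.18, t = 928
t/eta = 928 / 2263.18 = 0.41
(t/eta)^beta = 0.41^1.5832 = 0.2438
R(t) = exp(-0.2438)
R(t) = 0.7836

0.7836


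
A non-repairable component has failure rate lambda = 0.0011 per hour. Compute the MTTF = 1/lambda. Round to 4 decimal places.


lambda = 0.0011
MTTF = 1 / 0.0011
MTTF = 909.0909

909.0909


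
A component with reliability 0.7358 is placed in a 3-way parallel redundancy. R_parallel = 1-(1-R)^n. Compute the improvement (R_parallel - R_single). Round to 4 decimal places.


R_single = 0.7358, n = 3
1 - R_single = 0.2642
(1 - R_single)^n = 0.2642^3 = 0.0184
R_parallel = 1 - 0.0184 = 0.9816
Improvement = 0.9816 - 0.7358
Improvement = 0.2458

0.2458


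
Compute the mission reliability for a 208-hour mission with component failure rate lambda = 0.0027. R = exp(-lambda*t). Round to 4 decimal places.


lambda = 0.0027
mission_time = 208
lambda * t = 0.0027 * 208 = 0.5616
R = exp(-0.5616)
R = 0.5703

0.5703


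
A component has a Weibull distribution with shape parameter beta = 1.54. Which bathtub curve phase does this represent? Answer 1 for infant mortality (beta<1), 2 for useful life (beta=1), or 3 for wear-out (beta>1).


beta = 1.54
Compare beta to 1:
beta < 1 => infant mortality (phase 1)
beta = 1 => useful life (phase 2)
beta > 1 => wear-out (phase 3)
Since beta = 1.54, this is wear-out (increasing failure rate)
Phase = 3

3


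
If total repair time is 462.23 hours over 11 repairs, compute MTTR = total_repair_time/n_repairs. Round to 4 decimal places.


total_repair_time = 462.23
n_repairs = 11
MTTR = 462.23 / 11
MTTR = 42.0209

42.0209


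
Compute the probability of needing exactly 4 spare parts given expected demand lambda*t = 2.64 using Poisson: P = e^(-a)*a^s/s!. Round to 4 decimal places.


a = 2.64, s = 4
e^(-a) = e^(-2.64) = 0.0714
a^s = 2.64^4 = 48.5753
s! = 24
P = 0.0714 * 48.5753 / 24
P = 0.1444

0.1444


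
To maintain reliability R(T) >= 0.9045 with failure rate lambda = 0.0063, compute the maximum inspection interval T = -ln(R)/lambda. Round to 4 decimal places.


R_target = 0.9045
lambda = 0.0063
-ln(0.9045) = 0.1004
T = 0.1004 / 0.0063
T = 15.9322

15.9322


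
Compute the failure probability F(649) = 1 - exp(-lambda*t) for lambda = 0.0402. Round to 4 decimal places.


lambda = 0.0402, t = 649
lambda * t = 26.0898
exp(-26.0898) = 0.0
F(t) = 1 - 0.0
F(t) = 1.0

1.0


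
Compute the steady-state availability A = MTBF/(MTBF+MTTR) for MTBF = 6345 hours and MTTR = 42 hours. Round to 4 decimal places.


MTBF = 6345
MTTR = 42
MTBF + MTTR = 6387
A = 6345 / 6387
A = 0.9934

0.9934


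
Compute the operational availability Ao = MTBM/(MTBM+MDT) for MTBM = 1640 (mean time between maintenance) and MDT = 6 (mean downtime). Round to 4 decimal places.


MTBM = 1640
MDT = 6
MTBM + MDT = 1646
Ao = 1640 / 1646
Ao = 0.9964

0.9964


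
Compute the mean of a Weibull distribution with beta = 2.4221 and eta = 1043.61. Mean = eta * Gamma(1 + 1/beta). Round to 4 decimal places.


beta = 2.4221, eta = 1043.61
1/beta = 0.4129
1 + 1/beta = 1.4129
Gamma(1.4129) = 0.8866
Mean = 1043.61 * 0.8866
Mean = 925.3046

925.3046


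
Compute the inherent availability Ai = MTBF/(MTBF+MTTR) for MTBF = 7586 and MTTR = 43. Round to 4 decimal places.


MTBF = 7586
MTTR = 43
MTBF + MTTR = 7629
Ai = 7586 / 7629
Ai = 0.9944

0.9944


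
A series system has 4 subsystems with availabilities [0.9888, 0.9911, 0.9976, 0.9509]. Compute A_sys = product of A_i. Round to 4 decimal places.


Subsystems: [0.9888, 0.9911, 0.9976, 0.9509]
After subsystem 1 (A=0.9888): product = 0.9888
After subsystem 2 (A=0.9911): product = 0.98
After subsystem 3 (A=0.9976): product = 0.9776
After subsystem 4 (A=0.9509): product = 0.9296
A_sys = 0.9296

0.9296


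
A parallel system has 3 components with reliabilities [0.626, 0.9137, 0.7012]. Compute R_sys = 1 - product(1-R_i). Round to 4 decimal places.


Components: [0.626, 0.9137, 0.7012]
(1 - 0.626) = 0.374, running product = 0.374
(1 - 0.9137) = 0.0863, running product = 0.0323
(1 - 0.7012) = 0.2988, running product = 0.0096
Product of (1-R_i) = 0.0096
R_sys = 1 - 0.0096 = 0.9904

0.9904


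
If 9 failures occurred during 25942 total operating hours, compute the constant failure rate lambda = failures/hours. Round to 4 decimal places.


failures = 9
total_hours = 25942
lambda = 9 / 25942
lambda = 0.0003

0.0003


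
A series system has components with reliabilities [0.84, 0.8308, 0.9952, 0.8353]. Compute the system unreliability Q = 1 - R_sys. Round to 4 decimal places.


Components: [0.84, 0.8308, 0.9952, 0.8353]
After component 1: product = 0.84
After component 2: product = 0.6979
After component 3: product = 0.6945
After component 4: product = 0.5801
R_sys = 0.5801
Q = 1 - 0.5801 = 0.4199

0.4199


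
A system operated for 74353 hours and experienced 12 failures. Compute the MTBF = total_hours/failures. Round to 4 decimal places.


total_hours = 74353
failures = 12
MTBF = 74353 / 12
MTBF = 6196.0833

6196.0833


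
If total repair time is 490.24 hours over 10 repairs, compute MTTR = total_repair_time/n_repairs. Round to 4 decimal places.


total_repair_time = 490.24
n_repairs = 10
MTTR = 490.24 / 10
MTTR = 49.024

49.024


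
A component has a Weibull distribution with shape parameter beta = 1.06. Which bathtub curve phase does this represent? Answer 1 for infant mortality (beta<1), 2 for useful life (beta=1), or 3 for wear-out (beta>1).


beta = 1.06
Compare beta to 1:
beta < 1 => infant mortality (phase 1)
beta = 1 => useful life (phase 2)
beta > 1 => wear-out (phase 3)
Since beta = 1.06, this is wear-out (increasing failure rate)
Phase = 3

3


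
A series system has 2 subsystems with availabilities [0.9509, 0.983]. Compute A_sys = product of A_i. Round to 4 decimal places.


Subsystems: [0.9509, 0.983]
After subsystem 1 (A=0.9509): product = 0.9509
After subsystem 2 (A=0.983): product = 0.9347
A_sys = 0.9347

0.9347


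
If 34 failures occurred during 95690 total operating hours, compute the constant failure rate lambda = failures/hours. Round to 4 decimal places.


failures = 34
total_hours = 95690
lambda = 34 / 95690
lambda = 0.0004

0.0004


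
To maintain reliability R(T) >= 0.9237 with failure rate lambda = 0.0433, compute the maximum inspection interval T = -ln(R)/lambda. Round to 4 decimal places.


R_target = 0.9237
lambda = 0.0433
-ln(0.9237) = 0.0794
T = 0.0794 / 0.0433
T = 1.833

1.833


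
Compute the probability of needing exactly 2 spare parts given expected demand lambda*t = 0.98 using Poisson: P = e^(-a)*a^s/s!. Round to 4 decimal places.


a = 0.98, s = 2
e^(-a) = e^(-0.98) = 0.3753
a^s = 0.98^2 = 0.9604
s! = 2
P = 0.3753 * 0.9604 / 2
P = 0.1802

0.1802


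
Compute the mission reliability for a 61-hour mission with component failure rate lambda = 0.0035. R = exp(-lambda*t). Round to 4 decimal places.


lambda = 0.0035
mission_time = 61
lambda * t = 0.0035 * 61 = 0.2135
R = exp(-0.2135)
R = 0.8078

0.8078


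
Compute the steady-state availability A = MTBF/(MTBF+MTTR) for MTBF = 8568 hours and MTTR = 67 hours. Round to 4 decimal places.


MTBF = 8568
MTTR = 67
MTBF + MTTR = 8635
A = 8568 / 8635
A = 0.9922

0.9922
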